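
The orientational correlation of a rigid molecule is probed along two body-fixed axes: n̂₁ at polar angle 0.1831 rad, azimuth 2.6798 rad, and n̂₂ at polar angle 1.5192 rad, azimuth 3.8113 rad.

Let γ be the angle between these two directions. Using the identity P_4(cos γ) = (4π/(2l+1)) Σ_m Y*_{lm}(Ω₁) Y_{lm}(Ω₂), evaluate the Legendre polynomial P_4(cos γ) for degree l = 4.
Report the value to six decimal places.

0.314691

Expand P_4 via completeness: Σ_{m} conj(Y_{4,m}) at Ω₁ times Y_{4,m} at Ω₂ —
  [-4]  conj(Y_{4,-4})(Ω₁) = (-0.000133, -0.000468) ; Y_{4,-4}(Ω₂) = (-0.393884, -0.196507) ; Δ = (-0.000040, 0.000210)
  [-3]  conj(Y_{4,-3})(Ω₁) = (-0.001370, 0.007302) ; Y_{4,-3}(Ω₂) = (0.027289, 0.058217) ; Δ = (-0.000462, 0.000120)
  [-2]  conj(Y_{4,-2})(Ω₁) = (0.038571, -0.051032) ; Y_{4,-2}(Ω₂) = (-0.075085, 0.318696) ; Δ = (0.013368, 0.016124)
  [-1]  conj(Y_{4,-1})(Ω₁) = (-0.285712, 0.142194) ; Y_{4,-1}(Ω₂) = (0.056954, -0.045095) ; Δ = (-0.009860, 0.020983)
  [+0]  conj(Y_{4,0})(Ω₁) = (0.710071, -0.000000) ; Y_{4,0}(Ω₂) = (0.308942, 0.000000) ; Δ = (0.219371, 0.000000)
  [+1]  conj(Y_{4,1})(Ω₁) = (0.285712, 0.142194) ; Y_{4,1}(Ω₂) = (-0.056954, -0.045095) ; Δ = (-0.009860, -0.020983)
  [+2]  conj(Y_{4,2})(Ω₁) = (0.038571, 0.051032) ; Y_{4,2}(Ω₂) = (-0.075085, -0.318696) ; Δ = (0.013368, -0.016124)
  [+3]  conj(Y_{4,3})(Ω₁) = (0.001370, 0.007302) ; Y_{4,3}(Ω₂) = (-0.027289, 0.058217) ; Δ = (-0.000462, -0.000120)
  [+4]  conj(Y_{4,4})(Ω₁) = (-0.000133, 0.000468) ; Y_{4,4}(Ω₂) = (-0.393884, 0.196507) ; Δ = (-0.000040, -0.000210)
Accumulated sum (0.225381, -0.000000); after 4π/(2l+1) scaling, (0.314691, -0.000000) ⇒ P_4 = 0.314691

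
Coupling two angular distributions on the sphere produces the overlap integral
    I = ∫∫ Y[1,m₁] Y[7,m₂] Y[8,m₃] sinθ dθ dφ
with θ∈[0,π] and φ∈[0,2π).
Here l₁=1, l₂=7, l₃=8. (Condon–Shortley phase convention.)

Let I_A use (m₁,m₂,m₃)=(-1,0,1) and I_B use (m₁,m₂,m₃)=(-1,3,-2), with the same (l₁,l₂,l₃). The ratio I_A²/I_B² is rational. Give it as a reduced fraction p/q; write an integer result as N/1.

12/5

Same 1,7,8: normalisation and zero-m 3j drop out of the ratio.
A: Δ: 0! 2! 14! / 17! → 1/2040; sum: t=0:+1/50803200 = 1/50803200; 3j²(1 7 8; -1 0 1) = Δ·Π!·Σ² = 3/170  (sign -1)
B: Δ: 0! 2! 14! / 17! → 1/2040; sum: t=0:+1/174182400 = 1/174182400; 3j²(1 7 8; -1 3 -2) = Δ·Π!·Σ² = 1/136  (sign +1)
I_A²/I_B² = (3/170)/(1/136) = 12/5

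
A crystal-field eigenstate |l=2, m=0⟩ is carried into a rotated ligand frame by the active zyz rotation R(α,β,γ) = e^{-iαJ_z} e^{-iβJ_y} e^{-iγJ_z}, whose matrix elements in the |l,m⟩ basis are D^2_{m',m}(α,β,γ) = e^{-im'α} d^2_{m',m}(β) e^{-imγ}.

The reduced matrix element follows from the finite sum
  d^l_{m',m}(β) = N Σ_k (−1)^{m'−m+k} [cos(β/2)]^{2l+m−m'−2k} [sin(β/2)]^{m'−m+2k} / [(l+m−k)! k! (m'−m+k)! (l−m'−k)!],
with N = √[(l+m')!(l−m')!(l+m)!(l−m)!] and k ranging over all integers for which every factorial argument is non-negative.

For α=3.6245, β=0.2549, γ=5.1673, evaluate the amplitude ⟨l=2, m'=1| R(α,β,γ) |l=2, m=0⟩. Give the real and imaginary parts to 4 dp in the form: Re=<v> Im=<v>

D^2_{1,0}(3.6245,0.2549,5.1673) = e^{-i·1·3.6245}·d^2_{1,0}(0.2549)·e^{-i·0·5.1673}. Compute d first:
c=cos(0.254900/2)=0.991889, s=sin(0.254900/2)=0.127105; N=√[6·1·2·2]=4.898979
k∈{0,1} keeps every argument non-negative
  k=0: (−1)^1·4.8990/(2)·0.9919^3·0.1271^1 = -0.303829
  k=1: (−1)^2·4.8990/(2)·0.9919^1·0.1271^3 = +0.004989
d^2_{1,0}(0.2549) = -0.303829 +0.004989 = -0.298839
D = (-0.885649+0.464356i)·(-0.298839)·(+1.000000+0.000000i) = +0.264667-0.138768i

Re=0.2647 Im=-0.1388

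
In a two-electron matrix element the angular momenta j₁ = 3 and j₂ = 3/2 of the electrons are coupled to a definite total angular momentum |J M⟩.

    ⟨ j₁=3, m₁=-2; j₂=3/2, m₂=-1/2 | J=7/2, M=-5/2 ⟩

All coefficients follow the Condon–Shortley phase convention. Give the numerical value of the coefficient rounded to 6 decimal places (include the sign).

√[8·1!5!2!/9! · 1!5!1!2!1!6!] = √(6400/7)
  +(−1)^0/∏(0,1,5,1,0,1)! = 1/120  (running 1/120)
  +(−1)^1/∏(1,0,4,0,1,2)! = -1/48  (running -1/80)
⟨..|..⟩ = √(6400/7)·(-1/80) = -0.377964

-0.377964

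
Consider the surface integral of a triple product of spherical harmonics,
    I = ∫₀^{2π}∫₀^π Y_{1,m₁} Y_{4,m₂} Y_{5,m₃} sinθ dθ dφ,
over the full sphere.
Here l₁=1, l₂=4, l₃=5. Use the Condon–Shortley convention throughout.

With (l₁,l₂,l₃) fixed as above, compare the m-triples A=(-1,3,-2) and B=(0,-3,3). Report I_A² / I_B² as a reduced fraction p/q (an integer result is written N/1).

3/16

Same 1,4,5: normalisation and zero-m 3j drop out of the ratio.
A: Δ: 0! 2! 8! / 11! → 1/495; sum: t=0:+1/10080 = 1/10080; 3j²(1 4 5; -1 3 -2) = Δ·Π!·Σ² = 1/165  (sign -1)
B: Δ: 0! 2! 8! / 11! → 1/495; sum: t=0:+1/5040 = 1/5040; 3j²(1 4 5; 0 -3 3) = Δ·Π!·Σ² = 16/495  (sign +1)
I_A²/I_B² = (1/165)/(16/495) = 3/16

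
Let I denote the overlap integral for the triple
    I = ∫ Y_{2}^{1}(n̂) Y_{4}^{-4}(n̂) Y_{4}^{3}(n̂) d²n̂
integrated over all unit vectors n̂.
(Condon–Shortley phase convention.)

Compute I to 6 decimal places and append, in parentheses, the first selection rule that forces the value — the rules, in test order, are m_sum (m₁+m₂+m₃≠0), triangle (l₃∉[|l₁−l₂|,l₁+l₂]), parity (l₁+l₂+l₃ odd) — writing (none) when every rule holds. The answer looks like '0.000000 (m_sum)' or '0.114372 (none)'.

m-sum 0 ✓  L=10 even ✓  2≤4≤6 ✓
Π(2lᵢ+1) = 5×9×9 = 405
triangle coeff Δ(2,4,4) = 1/13860
Σ_t [0,2]: t=0:+1/192 t=1:−1/36 t=2:+1/192 = -5/288
(3j)²=20/693 [(2 4 4; 0 0 0)], sign=-1
Σ_t [0,0]: t=0:+1/1440 = 1/1440
(3j)²=7/165 [(2 4 4; 1 -4 3)], sign=-1
⇒ 4πI² = 60/121
I = (+1)√(60/121/(4π)) = 0.19864517
No selection rule forces the value: the integral is nonzero (none).

0.198645 (none)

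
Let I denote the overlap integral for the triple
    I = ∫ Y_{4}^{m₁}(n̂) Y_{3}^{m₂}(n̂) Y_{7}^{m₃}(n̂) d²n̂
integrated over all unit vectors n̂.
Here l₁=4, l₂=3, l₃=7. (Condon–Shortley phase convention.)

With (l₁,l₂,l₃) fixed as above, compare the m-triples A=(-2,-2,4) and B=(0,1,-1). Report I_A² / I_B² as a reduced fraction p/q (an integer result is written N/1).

Shared (l₁,l₂,l₃)=(4,3,7): N and (l;000)² cancel in I_A²/I_B².
A: Δ = 0!·8!·6!/15! = 1/45045; Racah Σ t=0..0: t=0:+1/172800 = 1/172800; ⇒ 3j(4 3 7; -2 -2 4)² = 2/65, sgn -1
B: Δ = 0!·8!·6!/15! = 1/45045; Racah Σ t=0..0: t=0:+1/27648 = 1/27648; ⇒ 3j(4 3 7; 0 1 -1)² = 10/429, sgn +1
I_A²/I_B² = (2/65)/(10/429) = 33/25

33/25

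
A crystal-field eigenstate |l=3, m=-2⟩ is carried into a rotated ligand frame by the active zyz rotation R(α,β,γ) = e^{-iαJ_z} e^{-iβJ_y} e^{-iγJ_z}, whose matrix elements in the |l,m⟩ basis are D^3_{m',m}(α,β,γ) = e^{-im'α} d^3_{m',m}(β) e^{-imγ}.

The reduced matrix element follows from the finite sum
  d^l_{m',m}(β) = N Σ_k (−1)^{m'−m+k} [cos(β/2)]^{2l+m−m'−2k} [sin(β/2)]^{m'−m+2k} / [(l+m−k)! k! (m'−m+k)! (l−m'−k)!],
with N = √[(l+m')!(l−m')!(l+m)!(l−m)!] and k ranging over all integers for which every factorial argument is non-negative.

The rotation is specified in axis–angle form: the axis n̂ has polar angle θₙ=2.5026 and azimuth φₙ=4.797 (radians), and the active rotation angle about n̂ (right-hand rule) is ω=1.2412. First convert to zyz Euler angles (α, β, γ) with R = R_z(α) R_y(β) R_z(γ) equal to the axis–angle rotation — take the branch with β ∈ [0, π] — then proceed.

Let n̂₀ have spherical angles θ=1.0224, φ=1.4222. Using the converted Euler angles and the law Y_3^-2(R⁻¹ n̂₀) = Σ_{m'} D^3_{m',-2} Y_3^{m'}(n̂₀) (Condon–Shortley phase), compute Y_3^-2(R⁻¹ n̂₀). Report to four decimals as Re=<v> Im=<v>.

Re=-0.2630 Im=0.2911

Axis–angle → zyz. n̂ = (sinθₙcosφₙ, sinθₙsinφₙ, cosθₙ) = (+0.050401, -0.594254, -0.802697), ω = 1.2412.
R = I cosω + sinω [n̂]ₓ + (1−cosω) n̂n̂ᵀ gives
  R = [+0.325379, +0.739233, -0.589629; -0.779747, +0.562502, +0.274930; +0.534904, +0.370305, +0.759441]
β = atan2(√(R₁₃²+R₂₃²), R₃₃) = 0.708342; α = atan2(R₂₃, R₁₃) mod 2π = 2.705287; γ = atan2(R₃₂, −R₃₁) mod 2π = 2.536065
Need the full column D^3_{m',-2} for m'=−3..3 at α=2.7053, β=0.7083, γ=2.5361.
cos(β/2)=0.937934, sin(β/2)=0.346813
d^3_{-3,-2}: single k=1 term ⇒ +0.616642;  D = +0.501291+0.359103i
d^3_{-2,-2}: k∈[0..1] ⇒ +0.680823 -0.465426 = +0.215397;  D = -0.105691-0.187684i
d^3_{-1,-2}: k∈[0..1] ⇒ -0.796081 +0.217688 = -0.578394;  D = -0.044242-0.576699i
d^3_{0,-2}: k∈[0..1] ⇒ +0.509849 -0.069709 = +0.440140;  D = +0.154943-0.411966i
d^3_{1,-2}: k∈[0..1] ⇒ -0.217688 +0.014882 = -0.202806;  D = +0.144924-0.141870i
d^3_{2,-2}: k∈[0..1] ⇒ +0.063635 -0.001740 = +0.061895;  D = +0.058384-0.020550i
d^3_{3,-2}: single k=0 term ⇒ -0.011527;  D = +0.011472+0.001126i
Y_3^{m'}(θ=1.0224,φ=1.4222) and Σ D·Y over m':
  (+0.5013+0.3591i)·(-0.1118+0.2339i)  (-0.1057-0.1877i)·(-0.3710-0.1136i)  (-0.0442-0.5767i)·(+0.0147-0.0979i)  (+0.1549-0.4120i)·(-0.3193+0.0000i)  (+0.1449-0.1419i)·(-0.0147-0.0979i)  (+0.0584-0.0206i)·(-0.3710+0.1136i)  (+0.0115+0.0011i)·(+0.1118+0.2339i)
Y_3^-2(R⁻¹ n̂) = -0.263046+0.291131i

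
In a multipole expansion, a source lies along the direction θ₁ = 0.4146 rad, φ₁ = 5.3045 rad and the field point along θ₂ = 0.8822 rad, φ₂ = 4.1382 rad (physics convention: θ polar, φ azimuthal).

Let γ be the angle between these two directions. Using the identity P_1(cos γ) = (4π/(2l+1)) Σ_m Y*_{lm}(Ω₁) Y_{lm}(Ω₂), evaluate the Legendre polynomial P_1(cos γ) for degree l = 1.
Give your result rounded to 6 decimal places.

Expand P_1 via completeness: Σ_{m} conj(Y_{1,m}) at Ω₁ times Y_{1,m} at Ω₂ —
  term(m=-1) = 0.01461 + 0.03413j   from Y*(Ω₁)=0.07767 - 0.11548j, Y(Ω₂)=-0.14490 + 0.22399j
  term(m=+0) = 0.13885 + 0.00000j   from Y*(Ω₁)=0.44721 + 0.00000j, Y(Ω₂)=0.31048 + 0.00000j
  term(m=+1) = 0.01461 - 0.03413j   from Y*(Ω₁)=-0.07767 - 0.11548j, Y(Ω₂)=0.14490 + 0.22399j
Accumulated sum 0.16807 + 0.00000j; after 4π/(2l+1) scaling, 0.70403 + 0.00000j ⇒ P_1 = 0.704027

0.704027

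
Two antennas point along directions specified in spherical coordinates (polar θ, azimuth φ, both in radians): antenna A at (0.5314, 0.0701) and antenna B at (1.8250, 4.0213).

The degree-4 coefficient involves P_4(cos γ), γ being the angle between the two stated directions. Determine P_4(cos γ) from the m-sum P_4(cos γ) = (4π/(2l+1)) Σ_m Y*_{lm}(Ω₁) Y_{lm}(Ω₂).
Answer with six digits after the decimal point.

-0.365118

Expand P_4 via completeness: Σ_{m} conj(Y_{4,m}) at Ω₁ times Y_{4,m} at Ω₂ —
  m=-4: (+0.028041+0.008075i) × (-0.361026+0.143043i) = -0.011279+0.001096i  (running Σ = -0.011279+0.001096i)
  m=-3: (+0.137319+0.029312i) × (-0.250108-0.137438i) = -0.030316-0.026204i  (running Σ = -0.041594-0.025108i)
  m=-2: (+0.357456+0.050446i) × (+0.032747+0.171550i) = +0.003051+0.062974i  (running Σ = -0.038543+0.037865i)
  m=-1: (+0.454079+0.031883i) × (-0.187686+0.226902i) = -0.092459+0.097047i  (running Σ = -0.131002+0.134913i)
  m=0: (+0.003853-0.000000i) × (+0.131469+0.000000i) = +0.000507+0.000000i  (running Σ = -0.130495+0.134913i)
  m=1: (-0.454079+0.031883i) × (+0.187686+0.226902i) = -0.092459-0.097047i  (running Σ = -0.222954+0.037865i)
  m=2: (+0.357456-0.050446i) × (+0.032747-0.171550i) = +0.003051-0.062974i  (running Σ = -0.219902-0.025108i)
  m=3: (-0.137319+0.029312i) × (+0.250108-0.137438i) = -0.030316+0.026204i  (running Σ = -0.250218+0.001096i)
  m=4: (+0.028041-0.008075i) × (-0.361026-0.143043i) = -0.011279-0.001096i  (running Σ = -0.261497-0.000000i)
Accumulated sum -0.261497-0.000000i; after 4π/(2l+1) scaling, -0.365118-0.000000i ⇒ P_4 = -0.365118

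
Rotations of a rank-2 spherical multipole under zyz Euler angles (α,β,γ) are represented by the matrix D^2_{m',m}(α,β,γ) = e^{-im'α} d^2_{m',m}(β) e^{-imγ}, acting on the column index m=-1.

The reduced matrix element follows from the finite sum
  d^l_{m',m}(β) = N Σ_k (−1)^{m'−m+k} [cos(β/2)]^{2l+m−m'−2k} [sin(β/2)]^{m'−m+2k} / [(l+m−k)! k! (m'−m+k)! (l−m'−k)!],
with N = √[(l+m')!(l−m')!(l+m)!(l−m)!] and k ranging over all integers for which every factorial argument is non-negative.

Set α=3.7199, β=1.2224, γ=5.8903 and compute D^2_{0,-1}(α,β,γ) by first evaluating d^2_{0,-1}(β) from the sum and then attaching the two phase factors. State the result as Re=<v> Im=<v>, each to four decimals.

Re=-0.3631 Im=0.1505

First d^2_{0,-1}(β=1.2224), then the phase factors e^{-i(0)α} and e^{-i(-1)γ}:
Half-angle: c=0.818960, s=0.573851. N=√(2·2·1·6)=4.898979
Admissible k: 0..1 (factorial args all ≥0)
  k=0: (−1)^1·4.8990/(2)·0.8190^3·0.5739^1 = -0.772080
  k=1: (−1)^2·4.8990/(2)·0.8190^1·0.5739^3 = +0.379084
d^2_{0,-1}(1.2224) = -0.772080 +0.379084 = -0.392997
D = (+1.000000+0.000000i)·(-0.392997)·(+0.923808-0.382855i) = -0.363054+0.150461i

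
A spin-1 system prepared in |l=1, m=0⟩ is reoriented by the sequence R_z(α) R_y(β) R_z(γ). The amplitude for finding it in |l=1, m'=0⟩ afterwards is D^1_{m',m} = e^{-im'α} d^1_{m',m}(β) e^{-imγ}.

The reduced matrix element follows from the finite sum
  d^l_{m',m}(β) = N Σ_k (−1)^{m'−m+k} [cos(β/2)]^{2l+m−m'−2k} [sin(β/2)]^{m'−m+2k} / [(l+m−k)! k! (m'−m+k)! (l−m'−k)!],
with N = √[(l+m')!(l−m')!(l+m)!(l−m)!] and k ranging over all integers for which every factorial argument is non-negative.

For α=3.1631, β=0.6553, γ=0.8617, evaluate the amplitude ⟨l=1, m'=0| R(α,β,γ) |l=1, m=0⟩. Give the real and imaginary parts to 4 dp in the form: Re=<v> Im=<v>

D^1_{0,0}(3.1631,0.6553,0.8617) = e^{-i·0·3.1631}·d^1_{0,0}(0.6553)·e^{-i·0·0.8617}. Compute d first:
c=cos(0.655300/2)=0.946801, s=sin(0.655300/2)=0.321819; N=√[1·1·1·1]=1.000000
k: max(0,(0)−(0))=0 … min(1+(0),1−(0))=1
  k=0: (−1)^0·1.0000/(1)·0.9468^2·0.3218^0 = +0.896433
  k=1: (−1)^1·1.0000/(1)·0.9468^0·0.3218^2 = -0.103567
d^1_{0,0}(0.6553) = +0.896433 -0.103567 = +0.792865
Attach z-rotation phases: D = e^{-i(0)(3.1631)}·(+0.792865)·e^{-i(0)(0.8617)} = +0.792865+0.000000i

Re=0.7929 Im=0.0000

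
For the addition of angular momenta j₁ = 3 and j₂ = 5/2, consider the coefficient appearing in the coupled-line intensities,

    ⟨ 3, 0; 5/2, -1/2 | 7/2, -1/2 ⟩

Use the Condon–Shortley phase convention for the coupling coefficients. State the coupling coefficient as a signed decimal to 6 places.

−√(4/21) = -0.436436

triangle: 2!*4!*3!/10! = 288/3628800
(j±m)!: 3!*3!*2!*3!*3!*4! = 62208
prefactor² = (2J+1)*Δ*N² = 6912/175
  k=0: +1/(0!*2!*3!*2!*1!*1!) = 1/24
  k=1: −1/(1!*1!*2!*1!*2!*2!) = -1/8
  k=2: +1/(2!*0!*1!*0!*3!*3!) = 1/72
Σ = -5/72  ⇒  CG² = 6912/175*(-5/72)² = 4/21
CG = −√(4/21) = -0.436436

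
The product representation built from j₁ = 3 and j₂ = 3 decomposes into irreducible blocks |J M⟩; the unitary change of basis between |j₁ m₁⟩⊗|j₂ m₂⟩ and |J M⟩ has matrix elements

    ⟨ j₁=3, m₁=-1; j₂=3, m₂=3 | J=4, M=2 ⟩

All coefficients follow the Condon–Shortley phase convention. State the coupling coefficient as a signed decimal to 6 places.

+√(27/77) ≈ +0.592157

√[9·2!4!4!/11! · 2!4!6!0!6!2!] = √(995328/77)
  +(−1)^2/∏(2,0,2,4,2,0)! = 1/192  (running 1/192)
⟨..|..⟩ = √(995328/77)·(1/192) = +0.592157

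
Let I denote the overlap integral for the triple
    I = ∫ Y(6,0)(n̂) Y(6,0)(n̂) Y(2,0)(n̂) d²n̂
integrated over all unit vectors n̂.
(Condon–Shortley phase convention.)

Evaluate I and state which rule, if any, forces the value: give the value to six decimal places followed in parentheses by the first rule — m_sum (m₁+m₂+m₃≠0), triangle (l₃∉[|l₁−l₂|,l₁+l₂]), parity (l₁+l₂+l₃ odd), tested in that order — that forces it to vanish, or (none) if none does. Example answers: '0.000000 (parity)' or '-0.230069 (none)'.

0.160563 (none)

Rules hold: Σm=0, L=14 even, 0≤2≤12.
N = 13·13·5 = 845
Δ = 10!·2!·2!/15! = 1/90090
Racah Σ t=4..6: t=4:+1/69120 t=5:−1/14400 t=6:+1/69120 = -7/172800
⇒ 3j(6 6 2; 0 0 0)² = 14/715, sgn -1
(m-triple is (0,0,0) — same symbol as above.)
4πI² = N·(3j₀)²·(3jₘ)² = 196/605
I = +1·√(0.323967/4π) = 0.16056298
No selection rule forces the value: the integral is nonzero (none).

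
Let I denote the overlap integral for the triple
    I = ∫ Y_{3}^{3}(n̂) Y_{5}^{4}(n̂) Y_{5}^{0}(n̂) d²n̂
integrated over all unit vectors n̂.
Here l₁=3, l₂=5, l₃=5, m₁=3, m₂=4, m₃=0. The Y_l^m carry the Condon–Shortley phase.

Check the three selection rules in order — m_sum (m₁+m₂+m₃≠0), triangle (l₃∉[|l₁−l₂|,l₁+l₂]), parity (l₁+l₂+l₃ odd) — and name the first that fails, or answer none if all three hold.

m₁+m₂+m₃ = 3 + 4 + 0 = 7  ✗
triangle: |3−5|=2 ≤ l₃=5 ≤ 3+5=8
parity: l₁+l₂+l₃ = 13 is odd

m_sum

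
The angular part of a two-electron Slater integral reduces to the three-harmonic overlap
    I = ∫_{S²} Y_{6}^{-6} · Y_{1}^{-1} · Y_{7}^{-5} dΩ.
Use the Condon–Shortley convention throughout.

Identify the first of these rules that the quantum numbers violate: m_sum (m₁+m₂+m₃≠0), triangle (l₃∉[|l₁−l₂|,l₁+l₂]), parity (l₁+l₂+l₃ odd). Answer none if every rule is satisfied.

m_sum

m₁+m₂+m₃ = -6 − 1 − 5 = -12  ✗
triangle: |6−1|=5 ≤ l₃=7 ≤ 6+1=7
parity: l₁+l₂+l₃ = 14 is even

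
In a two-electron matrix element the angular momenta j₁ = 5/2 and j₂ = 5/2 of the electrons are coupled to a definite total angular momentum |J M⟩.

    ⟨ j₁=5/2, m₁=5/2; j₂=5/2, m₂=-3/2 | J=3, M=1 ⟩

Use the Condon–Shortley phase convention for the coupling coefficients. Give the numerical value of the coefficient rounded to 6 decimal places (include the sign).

+0.577350

√[7·2!3!3!/9! · 5!0!1!4!4!2!] = √(192)
  +(−1)^0/∏(0,2,0,1,3,2)! = 1/24  (running 1/24)
⟨..|..⟩ = √(192)·(1/24) = +0.577350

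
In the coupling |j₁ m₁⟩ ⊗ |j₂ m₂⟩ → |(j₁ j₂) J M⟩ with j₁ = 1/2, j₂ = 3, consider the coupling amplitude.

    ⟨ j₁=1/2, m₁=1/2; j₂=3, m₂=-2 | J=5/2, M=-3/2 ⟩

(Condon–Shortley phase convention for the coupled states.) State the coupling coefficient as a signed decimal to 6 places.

+0.845154

√[6·1!0!5!/7! · 1!0!1!5!1!4!] = √(2880/7)
  +(−1)^0/∏(0,1,0,1,0,4)! = 1/24  (running 1/24)
⟨..|..⟩ = √(2880/7)·(1/24) = +0.845154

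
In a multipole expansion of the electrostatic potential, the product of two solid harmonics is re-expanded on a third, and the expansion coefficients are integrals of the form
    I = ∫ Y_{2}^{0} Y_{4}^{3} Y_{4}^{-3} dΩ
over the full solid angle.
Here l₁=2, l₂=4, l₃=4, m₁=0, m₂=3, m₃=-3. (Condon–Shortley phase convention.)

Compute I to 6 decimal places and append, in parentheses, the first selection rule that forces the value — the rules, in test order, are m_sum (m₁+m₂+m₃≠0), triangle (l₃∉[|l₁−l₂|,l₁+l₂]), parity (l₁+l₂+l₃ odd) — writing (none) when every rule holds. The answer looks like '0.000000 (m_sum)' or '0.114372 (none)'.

0.057344 (none)

m-sum 0 ✓  L=10 even ✓  2≤4≤6 ✓
Π(2lᵢ+1) = 5×9×9 = 405
triangle coeff Δ(2,4,4) = 1/13860
Σ_t [0,2]: t=0:+1/192 t=1:−1/36 t=2:+1/192 = -5/288
(3j)²=20/693 [(2 4 4; 0 0 0)], sign=-1
Σ_t [1,2]: t=1:−1/720 t=2:+1/480 = 1/1440
(3j)²=7/1980 [(2 4 4; 0 3 -3)], sign=-1
⇒ 4πI² = 5/121
I = (+1)√(5/121/(4π)) = 0.05734392
No selection rule forces the value: the integral is nonzero (none).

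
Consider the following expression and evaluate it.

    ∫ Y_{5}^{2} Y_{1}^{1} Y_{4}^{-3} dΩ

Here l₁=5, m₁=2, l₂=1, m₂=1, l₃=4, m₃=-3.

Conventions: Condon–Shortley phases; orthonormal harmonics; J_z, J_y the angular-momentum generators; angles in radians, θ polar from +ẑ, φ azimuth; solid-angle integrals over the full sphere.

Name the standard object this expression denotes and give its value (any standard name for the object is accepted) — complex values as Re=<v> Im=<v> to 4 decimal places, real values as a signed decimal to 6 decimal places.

Gaunt coefficient, +0.085055

This is a Gaunt coefficient — the integral of a triple product of spherical harmonics over the sphere.
m-sum 0 ✓  L=10 even ✓  4≤4≤6 ✓
Π(2lᵢ+1) = 11×3×9 = 297
triangle coeff Δ(5,1,4) = 1/495
Σ_t [1,1]: t=1:−1/576 = -1/576
(3j)²=5/99 [(5 1 4; 0 0 0)], sign=-1
Σ_t [2,2]: t=2:+1/10080 = 1/10080
(3j)²=1/165 [(5 1 4; 2 1 -3)], sign=-1
⇒ 4πI² = 1/11
I = (+1)√(1/11/(4π)) = 0.08505478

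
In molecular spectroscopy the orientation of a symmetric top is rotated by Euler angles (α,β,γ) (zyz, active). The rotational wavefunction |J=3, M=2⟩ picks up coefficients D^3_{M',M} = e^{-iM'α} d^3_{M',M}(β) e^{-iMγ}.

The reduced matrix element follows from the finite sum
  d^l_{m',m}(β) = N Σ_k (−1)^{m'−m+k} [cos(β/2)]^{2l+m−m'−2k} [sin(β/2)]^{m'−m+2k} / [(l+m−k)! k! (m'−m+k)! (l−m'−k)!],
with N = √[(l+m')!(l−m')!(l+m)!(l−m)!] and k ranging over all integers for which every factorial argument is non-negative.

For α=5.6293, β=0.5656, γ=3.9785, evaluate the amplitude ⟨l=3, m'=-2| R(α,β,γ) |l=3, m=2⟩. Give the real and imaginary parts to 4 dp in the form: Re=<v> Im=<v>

Re=-0.0271 Im=-0.0044

D^3_{-2,2}(5.6293,0.5656,3.9785) = e^{-i·-2·5.6293}·d^3_{-2,2}(0.5656)·e^{-i·2·3.9785}. Compute d first:
c=cos(0.565600/2)=0.960278, s=sin(0.565600/2)=0.279046; N=√[1·120·120·1]=120.000000
The bounds max(0,m−m')=4 and min(l+m,l−m')=5 give 2 terms
  k=4: (−1)^0·120.0000/(24)·0.9603^2·0.2790^4 = +0.027955
  k=5: (−1)^1·120.0000/(120)·0.9603^0·0.2790^6 = -0.000472
d^3_{-2,2}(0.5656) = +0.027955 -0.000472 = +0.027483
Phases: e^{-i·(-2)·5.6293}=+0.260003-0.965608i, e^{-i·(2)·3.9785}=-0.102836-0.994698i ⇒ D=-0.027132-0.004379i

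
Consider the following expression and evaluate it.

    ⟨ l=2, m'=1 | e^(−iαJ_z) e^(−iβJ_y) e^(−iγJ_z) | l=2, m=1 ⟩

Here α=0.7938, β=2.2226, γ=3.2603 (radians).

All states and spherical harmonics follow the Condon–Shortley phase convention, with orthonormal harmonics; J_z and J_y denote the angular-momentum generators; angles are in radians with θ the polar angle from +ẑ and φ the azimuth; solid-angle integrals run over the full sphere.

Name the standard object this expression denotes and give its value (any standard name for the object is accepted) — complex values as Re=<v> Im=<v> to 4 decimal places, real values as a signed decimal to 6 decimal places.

This is a Wigner D-matrix element — the rotation-matrix element ⟨l m'| R(α,β,γ) |l m⟩ in the angular-momentum basis.
Split into d^2_{1,1}(β=2.2226) × two z-phases.
With c≡cos(β/2)=0.443497 and s≡sin(β/2)=0.896276, N=[6·1·6·1]^{1/2}=6.000000
Admissible k: 0..1 (factorial args all ≥0)
  k=0: (−1)^0·6.0000/(6)·0.4435^4·0.8963^0 = +0.038687
  k=1: (−1)^1·6.0000/(2)·0.4435^2·0.8963^2 = -0.474008
d^2_{1,1}(2.2226) = +0.038687 -0.474008 = -0.435321
D = (+0.701141-0.713023i)·(-0.435321)·(-0.992963+0.118429i) = +0.266314-0.344357i

Wigner D-matrix element, Re=0.2663 Im=-0.3444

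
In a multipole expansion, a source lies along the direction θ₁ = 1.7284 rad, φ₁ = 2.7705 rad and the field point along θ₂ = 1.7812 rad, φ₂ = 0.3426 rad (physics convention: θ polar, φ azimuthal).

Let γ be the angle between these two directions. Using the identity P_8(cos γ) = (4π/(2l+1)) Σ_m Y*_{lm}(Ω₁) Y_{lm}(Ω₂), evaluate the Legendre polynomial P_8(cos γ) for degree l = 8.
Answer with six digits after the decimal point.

Term-by-term m-sum for l=8 (normalisation 4π/17 = 0.739198):
  [-8]  conj(Y_{8,-8})(Ω₁) = (-0.459535, -0.080232) ; Y_{8,-8}(Ω₂) = (-0.397039, -0.168236) ; Δ = (0.168955, 0.109166)
  [-7]  conj(Y_{8,-7})(Ω₁) = (-0.253741, -0.153464) ; Y_{8,-7}(Ω₂) = (0.271182, 0.249306) ; Δ = (-0.030551, -0.104876)
  [-6]  conj(Y_{8,-6})(Ω₁) = (0.134280, 0.174540) ; Y_{8,-6}(Ω₂) = (0.053048, 0.100712) ; Δ = (-0.010455, 0.022783)
  [-5]  conj(Y_{8,-5})(Ω₁) = (0.088583, 0.302730) ; Y_{8,-5}(Ω₂) = (-0.050502, -0.352742) ; Δ = (0.102312, -0.046535)
  [-4]  conj(Y_{8,-4})(Ω₁) = (0.011083, -0.127919) ; Y_{8,-4}(Ω₂) = (-0.000644, 0.003169) ; Δ = (0.000398, 0.000117)
  [-3]  conj(Y_{8,-3})(Ω₁) = (0.139018, -0.282350) ; Y_{8,-3}(Ω₂) = (-0.171039, 0.283408) ; Δ = (0.056243, 0.087692)
  [-2]  conj(Y_{8,-2})(Ω₁) = (-0.063001, 0.057778) ; Y_{8,-2}(Ω₂) = (0.042814, -0.034992) ; Δ = (-0.000676, 0.004678)
  [-1]  conj(Y_{8,-1})(Ω₁) = (-0.290845, 0.113174) ; Y_{8,-1}(Ω₂) = (0.297426, -0.106082) ; Δ = (-0.074499, 0.064514)
  [+0]  conj(Y_{8,0})(Ω₁) = (0.072598, -0.000000) ; Y_{8,0}(Ω₂) = (-0.070416, 0.000000) ; Δ = (-0.005112, 0.000000)
  [+1]  conj(Y_{8,1})(Ω₁) = (0.290845, 0.113174) ; Y_{8,1}(Ω₂) = (-0.297426, -0.106082) ; Δ = (-0.074499, -0.064514)
  [+2]  conj(Y_{8,2})(Ω₁) = (-0.063001, -0.057778) ; Y_{8,2}(Ω₂) = (0.042814, 0.034992) ; Δ = (-0.000676, -0.004678)
  [+3]  conj(Y_{8,3})(Ω₁) = (-0.139018, -0.282350) ; Y_{8,3}(Ω₂) = (0.171039, 0.283408) ; Δ = (0.056243, -0.087692)
  [+4]  conj(Y_{8,4})(Ω₁) = (0.011083, 0.127919) ; Y_{8,4}(Ω₂) = (-0.000644, -0.003169) ; Δ = (0.000398, -0.000117)
  [+5]  conj(Y_{8,5})(Ω₁) = (-0.088583, 0.302730) ; Y_{8,5}(Ω₂) = (0.050502, -0.352742) ; Δ = (0.102312, 0.046535)
  [+6]  conj(Y_{8,6})(Ω₁) = (0.134280, -0.174540) ; Y_{8,6}(Ω₂) = (0.053048, -0.100712) ; Δ = (-0.010455, -0.022783)
  [+7]  conj(Y_{8,7})(Ω₁) = (0.253741, -0.153464) ; Y_{8,7}(Ω₂) = (-0.271182, 0.249306) ; Δ = (-0.030551, 0.104876)
  [+8]  conj(Y_{8,8})(Ω₁) = (-0.459535, 0.080232) ; Y_{8,8}(Ω₂) = (-0.397039, 0.168236) ; Δ = (0.168955, -0.109166)
Total Σ_m = (0.418343, 0.000000). Multiply by 0.739198: (0.309238, 0.000000). P_8(cos γ) = 0.309238

0.309238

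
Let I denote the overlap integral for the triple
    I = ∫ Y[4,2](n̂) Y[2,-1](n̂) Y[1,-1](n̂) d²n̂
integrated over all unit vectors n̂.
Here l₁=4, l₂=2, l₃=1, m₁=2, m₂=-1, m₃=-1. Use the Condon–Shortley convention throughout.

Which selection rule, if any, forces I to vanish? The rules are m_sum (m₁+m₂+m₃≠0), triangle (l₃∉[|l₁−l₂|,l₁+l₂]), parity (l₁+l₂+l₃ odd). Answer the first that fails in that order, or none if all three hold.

m₁+m₂+m₃ = 2 − 1 − 1 = 0  ✓
triangle: need |l₁−l₂| ≤ l₃ ≤ l₁+l₂ = [2,6]; l₃=1 is outside  ✗
parity: l₁+l₂+l₃ = 7 is odd

triangle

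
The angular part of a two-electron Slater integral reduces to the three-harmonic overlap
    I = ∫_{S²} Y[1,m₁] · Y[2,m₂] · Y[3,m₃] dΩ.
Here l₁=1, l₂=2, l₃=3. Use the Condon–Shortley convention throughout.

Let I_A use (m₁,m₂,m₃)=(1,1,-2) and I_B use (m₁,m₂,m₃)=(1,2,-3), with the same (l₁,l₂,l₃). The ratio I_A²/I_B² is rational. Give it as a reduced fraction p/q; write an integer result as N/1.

2/3

l's match ⇒ only the (l;m) 3-j factors differ between A and B.
A: triangle coeff Δ(1,2,3) = 1/105; Σ_t [0,0]: t=0:+1/12 = 1/12; (3j)²=2/21 [(1 2 3; 1 1 -2)], sign=-1
B: triangle coeff Δ(1,2,3) = 1/105; Σ_t [0,0]: t=0:+1/48 = 1/48; (3j)²=1/7 [(1 2 3; 1 2 -3)], sign=+1
I_A²/I_B² = (2/21)/(1/7) = 2/3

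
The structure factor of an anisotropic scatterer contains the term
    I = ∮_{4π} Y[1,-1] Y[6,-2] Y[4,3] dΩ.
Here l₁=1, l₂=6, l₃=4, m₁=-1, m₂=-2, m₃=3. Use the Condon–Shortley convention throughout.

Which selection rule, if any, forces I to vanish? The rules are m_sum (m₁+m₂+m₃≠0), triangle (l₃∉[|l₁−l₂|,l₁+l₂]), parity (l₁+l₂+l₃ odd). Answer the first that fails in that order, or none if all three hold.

m₁+m₂+m₃ = -1 − 2 + 3 = 0  ✓
triangle: need |l₁−l₂| ≤ l₃ ≤ l₁+l₂ = [5,7]; l₃=4 is outside  ✗
parity: l₁+l₂+l₃ = 11 is odd

triangle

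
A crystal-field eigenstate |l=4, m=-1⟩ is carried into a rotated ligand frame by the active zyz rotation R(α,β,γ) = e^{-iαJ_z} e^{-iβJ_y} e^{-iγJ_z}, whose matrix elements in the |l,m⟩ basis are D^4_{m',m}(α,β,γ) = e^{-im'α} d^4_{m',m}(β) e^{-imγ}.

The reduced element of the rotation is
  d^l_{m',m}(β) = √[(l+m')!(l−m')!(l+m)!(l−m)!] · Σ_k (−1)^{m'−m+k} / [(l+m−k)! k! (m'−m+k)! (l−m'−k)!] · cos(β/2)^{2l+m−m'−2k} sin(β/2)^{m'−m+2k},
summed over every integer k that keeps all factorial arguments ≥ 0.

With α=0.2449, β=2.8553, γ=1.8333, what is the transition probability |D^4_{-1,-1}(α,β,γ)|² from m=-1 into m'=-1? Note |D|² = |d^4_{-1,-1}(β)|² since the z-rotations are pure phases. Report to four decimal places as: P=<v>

Split into d^4_{-1,-1}(β=2.8553) × two z-phases.
With c≡cos(β/2)=0.142658 and s≡sin(β/2)=0.989772, N=[6·120·6·120]^{1/2}=720.000000
k: max(0,(-1)−(-1))=0 … min(4+(-1),4−(-1))=3
  k=0: (−1)^0·720.0000/(720)·0.1427^8·0.9898^0 = +0.000000
  k=1: (−1)^1·720.0000/(48)·0.1427^6·0.9898^2 = -0.000124
  k=2: (−1)^2·720.0000/(24)·0.1427^4·0.9898^4 = +0.011925
  k=3: (−1)^3·720.0000/(72)·0.1427^2·0.9898^6 = -0.191339
d^4_{-1,-1}(2.8553) = +0.000000 -0.000124 +0.011925 -0.191339 = -0.179538
|D^4_{-1,-1}|² = |d^4_{-1,-1}(β)|² = (-0.179538)² = 0.032234 (the z-rotation phases have unit modulus)

P=0.0322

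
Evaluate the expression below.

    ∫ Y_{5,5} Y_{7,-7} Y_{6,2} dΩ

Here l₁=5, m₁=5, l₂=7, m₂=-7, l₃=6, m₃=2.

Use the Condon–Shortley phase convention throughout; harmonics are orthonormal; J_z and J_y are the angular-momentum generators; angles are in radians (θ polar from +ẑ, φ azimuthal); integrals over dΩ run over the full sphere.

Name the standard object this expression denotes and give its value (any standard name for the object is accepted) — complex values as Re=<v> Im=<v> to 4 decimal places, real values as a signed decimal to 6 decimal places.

This is a Gaunt coefficient — the integral of a triple product of spherical harmonics over the sphere.
Checks pass: Σm=0; 18 even; l₃=6∈[2,12].
(2·5+1)(2·7+1)(2·6+1) = 2145
Δ: 6! 4! 8! / 19! → 1/174594420
sum: t=1:−1/4147200 t=2:+1/207360 t=3:−1/82944 t=4:+1/207360 t=5:−1/4147200 = -1/345600
3j²(5 7 6; 0 0 0) = Δ·Π!·Σ² = 420/46189  (sign -1)
sum: t=0:+1/696729600 = 1/696729600
3j²(5 7 6; 5 -7 2) = Δ·Π!·Σ² = 7/1938  (sign +1)
combine: 4πI² = 2145·420/46189·7/1938 = 7350/104329
take √, sign -1: I = -0.07487489

Gaunt coefficient, -0.074875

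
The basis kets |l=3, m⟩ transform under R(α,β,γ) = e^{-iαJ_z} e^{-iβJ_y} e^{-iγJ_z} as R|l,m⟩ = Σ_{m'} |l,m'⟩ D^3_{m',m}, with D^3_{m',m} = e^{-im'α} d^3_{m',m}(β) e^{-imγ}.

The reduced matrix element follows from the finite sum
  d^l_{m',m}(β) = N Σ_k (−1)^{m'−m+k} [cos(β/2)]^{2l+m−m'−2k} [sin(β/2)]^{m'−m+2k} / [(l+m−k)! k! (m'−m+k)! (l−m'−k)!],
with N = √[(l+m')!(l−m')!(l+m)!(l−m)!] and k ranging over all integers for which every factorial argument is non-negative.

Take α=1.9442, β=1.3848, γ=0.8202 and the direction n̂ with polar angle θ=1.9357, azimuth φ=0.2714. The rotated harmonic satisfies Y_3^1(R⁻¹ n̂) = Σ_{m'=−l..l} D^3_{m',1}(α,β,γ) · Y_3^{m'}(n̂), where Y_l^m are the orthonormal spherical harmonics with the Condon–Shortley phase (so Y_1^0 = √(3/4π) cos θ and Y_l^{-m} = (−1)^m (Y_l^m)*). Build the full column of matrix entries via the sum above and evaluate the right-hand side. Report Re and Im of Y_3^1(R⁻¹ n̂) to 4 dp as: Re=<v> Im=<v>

Need the full column D^3_{m',1} for m'=−3..3 at α=1.9442, β=1.3848, γ=0.8202.
cos(β/2)=0.769716, sin(β/2)=0.638386
d^3_{-3,1}: single k=4 term ⇒ +0.381102;  D = +0.112627-0.364079i
d^3_{-2,1}: k∈[3..4] ⇒ +0.750365 -0.258077 = +0.492288;  D = -0.490963+0.036098i
d^3_{-1,1}: k∈[2..4] ⇒ +0.858303 -0.787201 +0.067686 = +0.138789;  D = +0.059968+0.125165i
d^3_{0,1}: k∈[1..3] ⇒ +0.597485 -1.232975 +0.282709 = -0.352781;  D = -0.240623+0.257983i
d^3_{1,1}: k∈[0..2] ⇒ +0.207962 -1.144404 +0.590401 = -0.346042;  D = +0.321716+0.127451i
d^3_{2,1}: k∈[0..1] ⇒ -0.545427 +0.750365 = +0.204938;  D = -0.000777+0.204937i
d^3_{3,1}: single k=0 term ⇒ +0.554032;  D = +0.516617-0.200148i
Y_3^{m'}(θ=1.9357,φ=0.2714) and Σ D·Y over m':
  (+0.1126-0.3641i)·(+0.2335-0.2473i)  (-0.4910+0.0361i)·(-0.2725+0.1644i)  (+0.0600+0.1252i)·(-0.1057+0.0294i)  (-0.2406+0.2580i)·(+0.3147+0.0000i)  (+0.3217+0.1275i)·(+0.1057+0.0294i)  (-0.0008+0.2049i)·(-0.2725-0.1644i)  (+0.5166-0.2001i)·(-0.2335-0.2473i)
Y_3^1(R⁻¹ n̂) = -0.127608-0.247516i

Re=-0.1276 Im=-0.2475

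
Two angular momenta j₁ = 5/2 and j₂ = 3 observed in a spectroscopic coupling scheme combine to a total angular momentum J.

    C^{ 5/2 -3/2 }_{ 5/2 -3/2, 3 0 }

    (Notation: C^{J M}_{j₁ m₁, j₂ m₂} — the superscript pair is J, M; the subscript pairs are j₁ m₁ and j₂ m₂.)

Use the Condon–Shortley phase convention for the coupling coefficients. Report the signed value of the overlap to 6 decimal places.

j₁+j₂−J=3  J+j₁−j₂=2  J−j₁+j₂=3  j₁+j₂+J+1=9
(j₁±m₁, j₂±m₂, J±M) = (1,4,3,3,1,4)
P² = 864/35
sum k=2..3:
  [2] +1/8 = 1/8
  [3] −1/36 = -1/36
S = 7/72
C² = P²·S² = 7/30 ; C = +0.483046

+√(7/30) = +0.483046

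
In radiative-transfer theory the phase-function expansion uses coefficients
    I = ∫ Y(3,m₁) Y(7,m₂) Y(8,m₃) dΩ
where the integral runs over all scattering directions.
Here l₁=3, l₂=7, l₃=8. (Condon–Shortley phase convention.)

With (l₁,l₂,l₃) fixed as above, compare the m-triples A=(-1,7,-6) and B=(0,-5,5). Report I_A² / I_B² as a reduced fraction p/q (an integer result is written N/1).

l's match ⇒ only the (l;m) 3-j factors differ between A and B.
A: triangle coeff Δ(3,7,8) = 1/5290740; Σ_t [2,2]: t=2:+1/3832012800 = 1/3832012800; (3j)²=91/9690 [(3 7 8; -1 7 -6)], sign=+1
B: triangle coeff Δ(3,7,8) = 1/5290740; Σ_t [0,2]: t=0:+1/87091200 t=1:−1/159667200 t=2:+1/5748019200 = 31/5748019200; (3j)²=961/135660 [(3 7 8; 0 -5 5)], sign=-1
I_A²/I_B² = (91/9690)/(961/135660) = 1274/961

1274/961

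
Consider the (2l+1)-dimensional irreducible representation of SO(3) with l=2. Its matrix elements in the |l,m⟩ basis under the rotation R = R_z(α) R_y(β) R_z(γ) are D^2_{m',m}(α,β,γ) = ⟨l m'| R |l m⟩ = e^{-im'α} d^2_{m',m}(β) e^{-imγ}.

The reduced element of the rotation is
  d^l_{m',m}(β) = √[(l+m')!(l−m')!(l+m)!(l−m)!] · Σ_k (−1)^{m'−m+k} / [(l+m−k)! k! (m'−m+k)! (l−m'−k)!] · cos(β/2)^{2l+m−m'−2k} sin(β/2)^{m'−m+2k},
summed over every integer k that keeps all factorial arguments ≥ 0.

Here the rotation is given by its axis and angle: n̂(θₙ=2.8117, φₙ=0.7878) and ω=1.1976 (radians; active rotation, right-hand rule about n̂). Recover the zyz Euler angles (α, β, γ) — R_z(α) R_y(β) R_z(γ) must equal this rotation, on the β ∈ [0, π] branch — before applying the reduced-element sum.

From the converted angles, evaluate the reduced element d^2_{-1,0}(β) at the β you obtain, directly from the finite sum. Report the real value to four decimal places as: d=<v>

Axis–angle → zyz. n̂ = (sinθₙcosφₙ, sinθₙsinφₙ, cosθₙ) = (+0.228510, +0.229611, -0.946077), ω = 1.1976.
R = I cosω + sinω [n̂]ₓ + (1−cosω) n̂n̂ᵀ gives
  R = [+0.397773, +0.914294, +0.076438; -0.847617, +0.398093, -0.350810; -0.351173, +0.074752, +0.933322]
β = atan2(√(R₁₃²+R₂₃²), R₃₃) = 0.367240; α = atan2(R₂₃, R₁₃) mod 2π = 4.926927; γ = atan2(R₃₂, −R₃₁) mod 2π = 0.209734
d^2_{-1,0}(β=0.3672) via the finite sum:
Half-angle: c=0.983189, s=0.182590. N=√(1·6·2·2)=4.898979
k∈{1,2} keeps every argument non-negative
  k=1: (−1)^0·4.8990/(2)·0.9832^3·0.1826^1 = +0.425074
  k=2: (−1)^1·4.8990/(2)·0.9832^1·0.1826^3 = -0.014660
d^2_{-1,0}(0.3672) = +0.425074 -0.014660 = +0.410413

d=0.4104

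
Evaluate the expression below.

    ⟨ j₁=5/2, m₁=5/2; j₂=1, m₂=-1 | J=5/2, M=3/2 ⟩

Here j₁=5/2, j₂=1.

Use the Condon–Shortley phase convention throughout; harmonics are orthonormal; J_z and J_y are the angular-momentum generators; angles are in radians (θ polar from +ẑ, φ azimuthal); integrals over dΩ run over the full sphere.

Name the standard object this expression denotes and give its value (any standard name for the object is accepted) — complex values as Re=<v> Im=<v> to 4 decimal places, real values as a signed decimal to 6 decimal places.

Clebsch–Gordan coefficient, +√(2/7) ≈ +0.534522

This is a Clebsch–Gordan (vector-coupling) coefficient.
√[6·1!4!1!/7! · 5!0!0!2!4!1!] = √(1152/7)
  +(−1)^0/∏(0,1,0,0,4,1)! = 1/24  (running 1/24)
⟨..|..⟩ = √(1152/7)·(1/24) = +0.534522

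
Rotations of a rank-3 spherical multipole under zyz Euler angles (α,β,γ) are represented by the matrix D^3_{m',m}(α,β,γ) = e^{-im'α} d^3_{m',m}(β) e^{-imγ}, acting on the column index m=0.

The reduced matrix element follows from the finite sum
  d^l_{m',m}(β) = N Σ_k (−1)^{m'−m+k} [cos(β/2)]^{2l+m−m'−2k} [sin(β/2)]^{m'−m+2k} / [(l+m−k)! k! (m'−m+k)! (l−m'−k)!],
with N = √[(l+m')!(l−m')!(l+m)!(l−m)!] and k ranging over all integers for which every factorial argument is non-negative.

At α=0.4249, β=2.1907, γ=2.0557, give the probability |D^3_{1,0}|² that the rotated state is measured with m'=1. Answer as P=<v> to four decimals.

D^3_{1,0}(0.4249,2.1907,2.0557) = e^{-i·1·0.4249}·d^3_{1,0}(2.1907)·e^{-i·0·2.0557}. Compute d first:
Half-angle: c=0.457735, s=0.889089. N=√(24·2·6·6)=41.569219
k∈{0,1,2} keeps every argument non-negative
  k=0: (−1)^1·41.5692/(12)·0.4577^5·0.8891^1 = -0.061888
  k=1: (−1)^2·41.5692/(4)·0.4577^3·0.8891^3 = +0.700471
  k=2: (−1)^3·41.5692/(12)·0.4577^1·0.8891^5 = -0.880907
d^3_{1,0}(2.1907) = -0.061888 +0.700471 -0.880907 = -0.242324
|D^3_{1,0}|² = |d^3_{1,0}(β)|² = (-0.242324)² = 0.058721 (the z-rotation phases have unit modulus)

P=0.0587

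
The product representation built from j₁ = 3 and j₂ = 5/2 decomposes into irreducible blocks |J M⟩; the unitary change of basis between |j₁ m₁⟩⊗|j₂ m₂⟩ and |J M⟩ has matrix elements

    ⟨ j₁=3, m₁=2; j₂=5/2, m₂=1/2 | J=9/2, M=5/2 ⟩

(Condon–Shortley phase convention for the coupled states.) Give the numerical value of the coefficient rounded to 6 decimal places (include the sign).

j₁+j₂−J=1  J+j₁−j₂=5  J−j₁+j₂=4  j₁+j₂+J+1=11
(j₁±m₁, j₂±m₂, J±M) = (5,1,3,2,7,2)
P² = 115200/11
sum k=0..1:
  [0] +1/144 = 1/144
  [1] −1/480 = -1/480
S = 7/1440
C² = P²·S² = 49/198 ; C = +0.497468

+0.497468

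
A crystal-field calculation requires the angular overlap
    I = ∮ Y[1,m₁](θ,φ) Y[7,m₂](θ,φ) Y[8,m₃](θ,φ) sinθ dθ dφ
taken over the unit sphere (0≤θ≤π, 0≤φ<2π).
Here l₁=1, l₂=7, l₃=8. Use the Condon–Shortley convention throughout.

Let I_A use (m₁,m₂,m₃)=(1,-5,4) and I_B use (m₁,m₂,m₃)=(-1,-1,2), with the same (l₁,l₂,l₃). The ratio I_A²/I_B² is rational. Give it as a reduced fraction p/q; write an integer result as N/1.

2/15

l's match ⇒ only the (l;m) 3-j factors differ between A and B.
A: triangle coeff Δ(1,7,8) = 1/2040; Σ_t [0,0]: t=0:+1/1916006400 = 1/1916006400; (3j)²=1/340 [(1 7 8; 1 -5 4)], sign=+1
B: triangle coeff Δ(1,7,8) = 1/2040; Σ_t [0,0]: t=0:+1/58060800 = 1/58060800; (3j)²=3/136 [(1 7 8; -1 -1 2)], sign=+1
I_A²/I_B² = (1/340)/(3/136) = 2/15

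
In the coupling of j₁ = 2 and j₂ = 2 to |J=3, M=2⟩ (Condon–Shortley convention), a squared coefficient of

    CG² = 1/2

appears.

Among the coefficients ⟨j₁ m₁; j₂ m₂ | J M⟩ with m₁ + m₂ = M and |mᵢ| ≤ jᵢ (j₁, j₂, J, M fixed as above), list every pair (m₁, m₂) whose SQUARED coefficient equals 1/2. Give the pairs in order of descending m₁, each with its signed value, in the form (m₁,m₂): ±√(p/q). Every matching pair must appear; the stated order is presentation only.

Admissible pairs with m₁+m₂ = M = 2: (0,2), (1,1), (2,0)
  (m₁,m₂)=(2,0): CG² = 1/2, CG = +√(1/2)   ← matches the target
  (m₁,m₂)=(1,1): CG² = 0/1, CG = 0
  (m₁,m₂)=(0,2): CG² = 1/2, CG = −√(1/2)   ← matches the target
Pairs with CG² = 1/2: (2,0): +√(1/2); (0,2): −√(1/2)

(2,0): +√(1/2); (0,2): −√(1/2)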